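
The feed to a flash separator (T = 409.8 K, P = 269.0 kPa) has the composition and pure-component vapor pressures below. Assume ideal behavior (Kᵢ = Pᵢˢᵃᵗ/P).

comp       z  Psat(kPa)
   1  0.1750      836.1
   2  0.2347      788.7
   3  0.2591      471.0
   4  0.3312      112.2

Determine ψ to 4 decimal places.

Raoult's law: Kᵢ = Pᵢˢᵃᵗ/P = Pᵢˢᵃᵗ/269.0.
  K_1 = 836.1/269.0 = 3.108178, K_2 = 788.7/269.0 = 2.931970, K_3 = 471.0/269.0 = 1.750929, K_4 = 112.2/269.0 = 0.417100
Material balance + equilibrium reduce to Σ zᵢ(Kᵢ−1)/(1+ψ(Kᵢ−1)) = 0.
g(0) = ΣzᵢKᵢ − 1 = 0.8239 and g(1) = 1 − Σzᵢ/Kᵢ = -0.0784, so a root lies in (0, 1).
Newton–Raphson from ψ = 0.5:
  ψ = 0.5000: g = 0.27924, g' = -0.7124 → ψ = 0.8920
  ψ = 0.8920: g = 0.00895, g' = -0.7526 → ψ = 0.9039
  ψ = 0.9039: g = -0.00006, g' = -0.7628 → ψ = 0.9038
Converged at ψ = 0.9038.

ψ = 0.9038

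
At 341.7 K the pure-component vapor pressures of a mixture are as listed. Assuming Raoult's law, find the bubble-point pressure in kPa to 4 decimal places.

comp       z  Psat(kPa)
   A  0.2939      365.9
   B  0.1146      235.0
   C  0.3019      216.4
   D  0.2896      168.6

Pbub = 248.6267 kPa

At the bubble point ψ → 0, so ΣzᵢKᵢ = 1 with Kᵢ = Pᵢˢᵃᵗ/P ⇒ P = ΣzᵢPᵢˢᵃᵗ.
P = 0.2939·365.9 + 0.1146·235.0 + 0.3019·216.4 + 0.2896·168.6 = 248.6267 kPa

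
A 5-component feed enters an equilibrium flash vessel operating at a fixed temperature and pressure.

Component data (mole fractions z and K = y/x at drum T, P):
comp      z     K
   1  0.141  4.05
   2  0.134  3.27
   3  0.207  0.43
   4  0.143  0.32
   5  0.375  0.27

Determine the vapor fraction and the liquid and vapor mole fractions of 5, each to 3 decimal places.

ψ = 0.134, x_5 = 0.416, y_5 = 0.112

Iterate (Newton) starting at ψ = 0.45:
  ψ = 0.450: g = -0.3747, g' = -1.104 → ψ = 0.111
  ψ = 0.111: g = 0.0358, g' = -1.565 → ψ = 0.134
Converged at ψ = 0.134.
Compositions from xᵢ = zᵢ/(1+ψ(Kᵢ−1)), yᵢ = Kᵢxᵢ:
  1: x = 0.100, y = 0.405
  2: x = 0.103, y = 0.336
  3: x = 0.224, y = 0.096
  4: x = 0.157, y = 0.050
  5: x = 0.416, y = 0.112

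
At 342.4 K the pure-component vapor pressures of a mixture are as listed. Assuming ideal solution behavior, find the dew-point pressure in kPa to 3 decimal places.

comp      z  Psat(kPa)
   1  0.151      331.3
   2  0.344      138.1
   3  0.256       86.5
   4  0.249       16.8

Pdew = 48.245 kPa

At the dew point ψ → 1, so Σzᵢ/Kᵢ = 1 with Kᵢ = Pᵢˢᵃᵗ/P ⇒ 1/P = Σzᵢ/Pᵢˢᵃᵗ.
1/P = 0.151/331.3 + 0.344/138.1 + 0.256/86.5 + 0.249/16.8 = 0.020728 ⇒ P = 48.245 kPa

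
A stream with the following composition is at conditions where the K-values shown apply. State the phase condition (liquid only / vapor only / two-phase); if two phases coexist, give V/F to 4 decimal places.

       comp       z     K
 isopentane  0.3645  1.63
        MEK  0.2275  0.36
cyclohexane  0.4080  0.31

liquid only

ΣzᵢKᵢ = 0.8025; Σzᵢ/Kᵢ = 2.1717.
Since ΣzᵢKᵢ < 1 the mixture is below its bubble point — single liquid phase.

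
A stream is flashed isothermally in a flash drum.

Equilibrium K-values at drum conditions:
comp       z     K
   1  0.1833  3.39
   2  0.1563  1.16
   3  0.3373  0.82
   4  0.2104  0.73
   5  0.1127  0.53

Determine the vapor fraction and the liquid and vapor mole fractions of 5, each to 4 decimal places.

Let ψ = V/F and solve Σ zᵢ(Kᵢ−1)/(1+ψ(Kᵢ−1)) = 0.
Check two-phase: ΣzᵢKᵢ = 1.2926 > 1 and Σzᵢ/Kᵢ = 1.1010 > 1, so g(0) = 0.2926 > 0 and g(1) = -0.1010 < 0.
Newton iteration, ψ⁰ = 0.5:
  ψ = 0.5000: g = 0.02111, g' = -0.2970 → ψ = 0.5711
  ψ = 0.5711: g = 0.00093, g' = -0.2721 → ψ = 0.5745
Converged at ψ = 0.5745.
Compositions from xᵢ = zᵢ/(1+ψ(Kᵢ−1)), yᵢ = Kᵢxᵢ:
  1: x = 0.0772, y = 0.2619
  2: x = 0.1431, y = 0.1660
  3: x = 0.3762, y = 0.3085
  4: x = 0.2490, y = 0.1818
  5: x = 0.1544, y = 0.0818

ψ = 0.5745, x_5 = 0.1544, y_5 = 0.0818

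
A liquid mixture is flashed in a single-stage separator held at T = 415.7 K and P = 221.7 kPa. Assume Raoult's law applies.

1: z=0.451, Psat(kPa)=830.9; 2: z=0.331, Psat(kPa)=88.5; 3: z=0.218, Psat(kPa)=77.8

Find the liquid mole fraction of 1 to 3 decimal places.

x_1 = 0.184

Raoult's law: Kᵢ = Pᵢˢᵃᵗ/P = Pᵢˢᵃᵗ/221.7.
  K_1 = 830.9/221.7 = 3.74786, K_2 = 88.5/221.7 = 0.39919, K_3 = 77.8/221.7 = 0.35092
Rachford–Rice: g(β) = Σ zᵢ(Kᵢ−1)/(1+β(Kᵢ−1)) = 0.
Check two-phase: ΣzᵢKᵢ = 1.899 > 1 and Σzᵢ/Kᵢ = 1.571 > 1, so g(0) = 0.899 > 0 and g(1) = -0.571 < 0.
Iterate (Newton) starting at β = 0.5:
  β = 0.500: g = 0.0283, g' = -1.050 → β = 0.527
Converged at β = 0.527.
Compositions from xᵢ = zᵢ/(1+β(Kᵢ−1)), yᵢ = Kᵢxᵢ:
  1: x = 0.184, y = 0.690
  2: x = 0.484, y = 0.193
  3: x = 0.331, y = 0.116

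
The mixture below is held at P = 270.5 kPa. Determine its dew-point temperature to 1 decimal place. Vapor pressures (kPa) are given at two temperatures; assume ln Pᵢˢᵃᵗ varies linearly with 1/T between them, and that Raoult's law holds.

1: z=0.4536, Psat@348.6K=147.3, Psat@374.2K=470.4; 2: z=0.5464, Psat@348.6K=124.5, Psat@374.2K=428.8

T = 363.1 K

Dew-point temperature: Σzᵢ·P/Pᵢˢᵃᵗ(T) = 1. Interpolate ln Pᵢˢᵃᵗ = aᵢ + bᵢ/T.
  T = 348.6 K: ΣzᵢP/Pᵢˢᵃᵗ = 2.0201
  T = 374.2 K: ΣzᵢP/Pᵢˢᵃᵗ = 0.6055
  T = 361.4 K: ΣzᵢP/Pᵢˢᵃᵗ = 1.0825
  T = 367.8 K: ΣzᵢP/Pᵢˢᵃᵗ = 0.8055
  T = 364.6 K: ΣzᵢP/Pᵢˢᵃᵗ = 0.9325
  T = 363.0 K: ΣzᵢP/Pᵢˢᵃᵗ = 1.0044
Interpolating between 363.0 K and 364.6 K gives T ≈ 363.1 K.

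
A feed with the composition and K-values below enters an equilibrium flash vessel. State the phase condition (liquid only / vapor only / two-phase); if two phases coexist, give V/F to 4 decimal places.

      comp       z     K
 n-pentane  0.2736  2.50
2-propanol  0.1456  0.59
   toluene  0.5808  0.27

ΣzᵢKᵢ = 0.9267; Σzᵢ/Kᵢ = 2.5073.
Since ΣzᵢKᵢ < 1 the mixture is below its bubble point — single liquid phase.

liquid only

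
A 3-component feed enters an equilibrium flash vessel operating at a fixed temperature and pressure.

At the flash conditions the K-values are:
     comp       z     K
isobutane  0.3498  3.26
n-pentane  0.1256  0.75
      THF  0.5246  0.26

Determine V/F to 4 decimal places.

V/F = 0.2460

Rachford–Rice: g(V/F) = Σ zᵢ(Kᵢ−1)/(1+V/F(Kᵢ−1)) = 0.
Check two-phase: ΣzᵢKᵢ = 1.3709 > 1 and Σzᵢ/Kᵢ = 2.2925 > 1, so g(0) = 0.3709 > 0 and g(1) = -1.2925 < 0.
Newton iteration, V/F⁰ = 0.5:
  V/F = 0.5000: g = -0.28093, g' = -1.1278 → V/F = 0.2509
  V/F = 0.2509: g = -0.00574, g' = -1.1697 → V/F = 0.2460
Converged at V/F = 0.2460.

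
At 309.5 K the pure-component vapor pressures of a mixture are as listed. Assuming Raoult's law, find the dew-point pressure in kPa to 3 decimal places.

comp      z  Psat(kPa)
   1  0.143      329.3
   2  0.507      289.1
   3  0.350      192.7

At the dew point ψ → 1, so Σzᵢ/Kᵢ = 1 with Kᵢ = Pᵢˢᵃᵗ/P ⇒ 1/P = Σzᵢ/Pᵢˢᵃᵗ.
1/P = 0.143/329.3 + 0.507/289.1 + 0.350/192.7 = 0.004004 ⇒ P = 249.734 kPa

Pdew = 249.734 kPa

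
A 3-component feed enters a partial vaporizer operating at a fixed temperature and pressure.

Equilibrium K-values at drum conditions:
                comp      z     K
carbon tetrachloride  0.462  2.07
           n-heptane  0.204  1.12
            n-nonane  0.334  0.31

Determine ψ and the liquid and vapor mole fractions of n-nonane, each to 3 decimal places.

Rachford–Rice: g(ψ) = Σ zᵢ(Kᵢ−1)/(1+ψ(Kᵢ−1)) = 0.
Check two-phase: ΣzᵢKᵢ = 1.288 > 1 and Σzᵢ/Kᵢ = 1.483 > 1, so g(0) = 0.288 > 0 and g(1) = -0.483 < 0.
Newton–Raphson from ψ = 0.5:
  ψ = 0.500: g = -0.0067, g' = -0.598 → ψ = 0.489
Converged at ψ = 0.489.
Compositions from xᵢ = zᵢ/(1+ψ(Kᵢ−1)), yᵢ = Kᵢxᵢ:
  carbon tetrachloride: x = 0.303, y = 0.628
  n-heptane: x = 0.193, y = 0.216
  n-nonane: x = 0.504, y = 0.156

ψ = 0.489, x_n-nonane = 0.504, y_n-nonane = 0.156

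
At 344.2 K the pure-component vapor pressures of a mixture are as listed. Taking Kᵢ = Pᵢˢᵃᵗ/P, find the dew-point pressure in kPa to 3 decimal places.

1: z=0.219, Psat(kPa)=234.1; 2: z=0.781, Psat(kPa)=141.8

At the dew point ψ → 1, so Σzᵢ/Kᵢ = 1 with Kᵢ = Pᵢˢᵃᵗ/P ⇒ 1/P = Σzᵢ/Pᵢˢᵃᵗ.
1/P = 0.219/234.1 + 0.781/141.8 = 0.006443 ⇒ P = 155.201 kPa

Pdew = 155.201 kPa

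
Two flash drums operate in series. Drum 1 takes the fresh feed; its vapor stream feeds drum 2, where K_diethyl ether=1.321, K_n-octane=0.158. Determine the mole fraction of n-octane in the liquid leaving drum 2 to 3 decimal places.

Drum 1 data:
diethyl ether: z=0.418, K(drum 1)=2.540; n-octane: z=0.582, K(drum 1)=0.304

Drum 1:
Let ψ₁ = V/F and solve Σ zᵢ(Kᵢ−1)/(1+ψ₁(Kᵢ−1)) = 0.
Feasibility: ΣzᵢKᵢ = 1.239, Σzᵢ/Kᵢ = 2.079 — both > 1, two phases present.
Binary case is linear: z₁(K₁−1)(1+ψ₁(K₂−1)) + z₂(K₂−1)(1+ψ₁(K₁−1)) = 0
⇒ ψ₁ = [z₁(K₁−1)+z₂(K₂−1)] / [−(K₁−1)(K₂−1)] = 0.2386/1.0718 = 0.223
Drum-1 compositions:
  diethyl ether: x = 0.311, y = 0.791
  n-octane: x = 0.689, y = 0.209
Drum-2 feed = drum-1 vapor: z₂ = (0.7906, 0.2094).
Drum 2:
Rachford–Rice: g(ψ₂) = Σ zᵢ(Kᵢ−1)/(1+ψ₂(Kᵢ−1)) = 0.
g(0) = ΣzᵢKᵢ − 1 = 0.077 and g(1) = 1 − Σzᵢ/Kᵢ = -0.924, so a root lies in (0, 1).
Binary case is linear: z₁(K₁−1)(1+ψ₂(K₂−1)) + z₂(K₂−1)(1+ψ₂(K₁−1)) = 0
⇒ ψ₂ = [z₁(K₁−1)+z₂(K₂−1)] / [−(K₁−1)(K₂−1)] = 0.0775/0.2703 = 0.287
  diethyl ether: x = 0.724, y = 0.956
  n-octane: x = 0.276, y = 0.044

x_n-octane (drum 2) = 0.276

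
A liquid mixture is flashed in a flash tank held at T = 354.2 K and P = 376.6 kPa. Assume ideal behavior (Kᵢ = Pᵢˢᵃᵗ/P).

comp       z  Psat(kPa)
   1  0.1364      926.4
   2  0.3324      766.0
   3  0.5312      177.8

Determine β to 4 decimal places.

Raoult's law: Kᵢ = Pᵢˢᵃᵗ/P = Pᵢˢᵃᵗ/376.6.
  K_1 = 926.4/376.6 = 2.459904, K_2 = 766.0/376.6 = 2.033988, K_3 = 177.8/376.6 = 0.472119
Let β = V/F and solve Σ zᵢ(Kᵢ−1)/(1+β(Kᵢ−1)) = 0.
Check two-phase: ΣzᵢKᵢ = 1.2624 > 1 and Σzᵢ/Kᵢ = 1.3440 > 1, so g(0) = 0.2624 > 0 and g(1) = -0.3440 < 0.
Newton–Raphson from β = 0.5:
  β = 0.5000: g = -0.03929, g' = -0.5248 → β = 0.4251
  β = 0.4251: g = 0.00007, g' = -0.5282 → β = 0.4253
Converged at β = 0.4253.

β = 0.4253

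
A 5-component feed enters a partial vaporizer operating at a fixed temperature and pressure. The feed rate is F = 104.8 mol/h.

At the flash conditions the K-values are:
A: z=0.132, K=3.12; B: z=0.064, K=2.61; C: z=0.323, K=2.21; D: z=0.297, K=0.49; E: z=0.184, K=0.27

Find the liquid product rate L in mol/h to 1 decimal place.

L = 49.4 mol/h

Let ψ = V/F and solve Σ zᵢ(Kᵢ−1)/(1+ψ(Kᵢ−1)) = 0.
g(0) = ΣzᵢKᵢ − 1 = 0.488 and g(1) = 1 − Σzᵢ/Kᵢ = -0.501, so a root lies in (0, 1).
Newton–Raphson from ψ = 0.59:
  ψ = 0.590: g = -0.0474, g' = -0.782 → ψ = 0.529
  ψ = 0.529: g = -0.0007, g' = -0.761 → ψ = 0.528
Converged at ψ = 0.528.
Then V = ψ·F = 0.5285·104.8 = 55.4 mol/h and L = F − V = 49.4 mol/h.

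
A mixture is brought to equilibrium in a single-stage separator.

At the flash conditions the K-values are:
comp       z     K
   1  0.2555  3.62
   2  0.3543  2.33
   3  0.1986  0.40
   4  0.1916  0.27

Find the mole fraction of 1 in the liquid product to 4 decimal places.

Iterate (Newton) starting at V/F = 0.5:
  V/F = 0.5000: g = 0.18231, g' = -0.9539 → V/F = 0.6911
  V/F = 0.6911: g = -0.00218, g' = -1.0167 → V/F = 0.6890
Converged at V/F = 0.6890.
Compositions from xᵢ = zᵢ/(1+V/F(Kᵢ−1)), yᵢ = Kᵢxᵢ:
  1: x = 0.0911, y = 0.3297
  2: x = 0.1849, y = 0.4308
  3: x = 0.3386, y = 0.1354
  4: x = 0.3855, y = 0.1041

x_1 = 0.0911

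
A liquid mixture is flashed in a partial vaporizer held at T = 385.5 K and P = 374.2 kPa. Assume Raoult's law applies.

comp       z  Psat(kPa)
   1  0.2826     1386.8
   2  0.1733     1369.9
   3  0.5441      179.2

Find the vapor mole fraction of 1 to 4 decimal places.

y_1 = 0.3714

Raoult's law: Kᵢ = Pᵢˢᵃᵗ/P = Pᵢˢᵃᵗ/374.2.
  K_1 = 1386.8/374.2 = 3.706040, K_2 = 1369.9/374.2 = 3.660877, K_3 = 179.2/374.2 = 0.478888
Rachford–Rice: g(V/F) = Σ zᵢ(Kᵢ−1)/(1+V/F(Kᵢ−1)) = 0.
Feasibility: ΣzᵢKᵢ = 1.9423, Σzᵢ/Kᵢ = 1.2598 — both > 1, two phases present.
Iterate (Newton) starting at V/F = 0.5:
  V/F = 0.5000: g = 0.13942, g' = -0.8699 → V/F = 0.6603
  V/F = 0.6603: g = 0.00941, g' = -0.7713 → V/F = 0.6725
Converged at V/F = 0.6725.
Compositions from xᵢ = zᵢ/(1+V/F(Kᵢ−1)), yᵢ = Kᵢxᵢ:
  1: x = 0.1002, y = 0.3714
  2: x = 0.0621, y = 0.2274
  3: x = 0.8377, y = 0.4011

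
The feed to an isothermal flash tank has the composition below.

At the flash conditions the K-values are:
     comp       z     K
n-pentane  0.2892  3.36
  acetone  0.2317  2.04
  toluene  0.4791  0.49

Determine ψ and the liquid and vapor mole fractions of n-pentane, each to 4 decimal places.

Material balance + equilibrium reduce to Σ zᵢ(Kᵢ−1)/(1+ψ(Kᵢ−1)) = 0.
Check two-phase: ΣzᵢKᵢ = 1.6791 > 1 and Σzᵢ/Kᵢ = 1.1774 > 1, so g(0) = 0.6791 > 0 and g(1) = -0.1774 < 0.
Newton iteration, ψ⁰ = 0.35:
  ψ = 0.3500: g = 0.25300, g' = -0.8024 → ψ = 0.6653
  ψ = 0.6653: g = 0.03816, g' = -0.6169 → ψ = 0.7272
  ψ = 0.7272: g = 0.00012, g' = -0.6144 → ψ = 0.7274
Converged at ψ = 0.7274.
Compositions from xᵢ = zᵢ/(1+ψ(Kᵢ−1)), yᵢ = Kᵢxᵢ:
  n-pentane: x = 0.1065, y = 0.3577
  acetone: x = 0.1319, y = 0.2691
  toluene: x = 0.7616, y = 0.3732

ψ = 0.7274, x_n-pentane = 0.1065, y_n-pentane = 0.3577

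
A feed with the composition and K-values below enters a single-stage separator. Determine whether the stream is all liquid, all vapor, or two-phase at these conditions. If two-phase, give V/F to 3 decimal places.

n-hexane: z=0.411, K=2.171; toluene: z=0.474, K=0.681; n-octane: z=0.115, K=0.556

two-phase, V/F = 0.686

ΣzᵢKᵢ = 1.279; Σzᵢ/Kᵢ = 1.092.
Both exceed 1, so a two-phase solution exists.
Newton iteration, ψ⁰ = 0.45:
  ψ = 0.450: g = 0.0748, g' = -0.343 → ψ = 0.668
  ψ = 0.668: g = 0.0052, g' = -0.301 → ψ = 0.686
Converged at ψ = 0.686.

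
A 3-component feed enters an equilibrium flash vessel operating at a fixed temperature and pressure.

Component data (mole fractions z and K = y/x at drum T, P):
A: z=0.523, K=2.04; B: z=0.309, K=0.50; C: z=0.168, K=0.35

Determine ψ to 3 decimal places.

Newton iteration, ψ⁰ = 0.5:
  ψ = 0.500: g = -0.0099, g' = -0.538 → ψ = 0.482
  ψ = 0.482: g = -0.0000, g' = -0.536 → ψ = 0.481
Converged at ψ = 0.481.

ψ = 0.481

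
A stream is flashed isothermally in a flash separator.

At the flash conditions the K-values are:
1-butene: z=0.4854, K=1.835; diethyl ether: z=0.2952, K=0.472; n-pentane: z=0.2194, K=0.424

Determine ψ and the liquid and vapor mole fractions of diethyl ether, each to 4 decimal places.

ψ = 0.2684, x_diethyl ether = 0.3440, y_diethyl ether = 0.1623

Material balance + equilibrium reduce to Σ zᵢ(Kᵢ−1)/(1+ψ(Kᵢ−1)) = 0.
Check two-phase: ΣzᵢKᵢ = 1.1231 > 1 and Σzᵢ/Kᵢ = 1.4074 > 1, so g(0) = 0.1231 > 0 and g(1) = -0.4074 < 0.
Newton–Raphson from ψ = 0.39:
  ψ = 0.3900: g = -0.05353, g' = -0.4442 → ψ = 0.2695
  ψ = 0.2695: g = -0.00046, g' = -0.4394 → ψ = 0.2684
Converged at ψ = 0.2684.
Compositions from xᵢ = zᵢ/(1+ψ(Kᵢ−1)), yᵢ = Kᵢxᵢ:
  1-butene: x = 0.3965, y = 0.7276
  diethyl ether: x = 0.3440, y = 0.1623
  n-pentane: x = 0.2595, y = 0.1100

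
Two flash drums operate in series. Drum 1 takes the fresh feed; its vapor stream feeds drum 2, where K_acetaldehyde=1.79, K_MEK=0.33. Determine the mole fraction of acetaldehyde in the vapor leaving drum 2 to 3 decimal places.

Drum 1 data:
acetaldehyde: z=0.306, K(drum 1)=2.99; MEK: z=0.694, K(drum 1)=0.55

y_acetaldehyde (drum 2) = 0.821

Drum 1:
Let ψ₁ = V/F and solve Σ zᵢ(Kᵢ−1)/(1+ψ₁(Kᵢ−1)) = 0.
Feasibility: ΣzᵢKᵢ = 1.297, Σzᵢ/Kᵢ = 1.364 — both > 1, two phases present.
Newton–Raphson from ψ₁ = 0.5:
  ψ₁ = 0.500: g = -0.0977, g' = -0.538 → ψ₁ = 0.318
  ψ₁ = 0.318: g = 0.0082, g' = -0.645 → ψ₁ = 0.331
Converged at ψ₁ = 0.331.
Drum-1 compositions:
  acetaldehyde: x = 0.184, y = 0.551
  MEK: x = 0.816, y = 0.449
Drum-2 feed = drum-1 vapor: z₂ = (0.5514, 0.4486).
Drum 2:
Let ψ₂ = V/F and solve Σ zᵢ(Kᵢ−1)/(1+ψ₂(Kᵢ−1)) = 0.
g(0) = ΣzᵢKᵢ − 1 = 0.135 and g(1) = 1 − Σzᵢ/Kᵢ = -0.667, so a root lies in (0, 1).
Binary case is linear: z₁(K₁−1)(1+ψ₂(K₂−1)) + z₂(K₂−1)(1+ψ₂(K₁−1)) = 0
⇒ ψ₂ = [z₁(K₁−1)+z₂(K₂−1)] / [−(K₁−1)(K₂−1)] = 0.1351/0.5293 = 0.255
  acetaldehyde: x = 0.459, y = 0.821
  MEK: x = 0.541, y = 0.179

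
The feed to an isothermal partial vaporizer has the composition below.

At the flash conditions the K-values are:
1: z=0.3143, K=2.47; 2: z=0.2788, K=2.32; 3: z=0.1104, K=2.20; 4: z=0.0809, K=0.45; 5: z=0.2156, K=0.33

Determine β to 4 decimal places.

Let β = V/F and solve Σ zᵢ(Kᵢ−1)/(1+β(Kᵢ−1)) = 0.
Feasibility: ΣzᵢKᵢ = 1.7736, Σzᵢ/Kᵢ = 1.1307 — both > 1, two phases present.
Newton–Raphson from β = 0.5:
  β = 0.5000: g = 0.29220, g' = -0.7294 → β = 0.9006
  β = 0.9006: g = -0.02176, g' = -0.9753 → β = 0.8783
  β = 0.8783: g = -0.00047, g' = -0.9342 → β = 0.8778
Converged at β = 0.8778.

β = 0.8778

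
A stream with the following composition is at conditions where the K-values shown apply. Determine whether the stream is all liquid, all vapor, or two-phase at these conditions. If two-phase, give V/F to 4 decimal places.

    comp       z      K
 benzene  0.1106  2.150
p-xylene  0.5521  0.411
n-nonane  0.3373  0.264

ΣzᵢKᵢ = 0.5538; Σzᵢ/Kᵢ = 2.6724.
Since ΣzᵢKᵢ < 1 the mixture is below its bubble point — single liquid phase.

all liquid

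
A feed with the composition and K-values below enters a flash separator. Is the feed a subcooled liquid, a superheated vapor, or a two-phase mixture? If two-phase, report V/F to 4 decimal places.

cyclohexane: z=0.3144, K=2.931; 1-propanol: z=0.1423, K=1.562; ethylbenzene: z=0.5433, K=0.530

ΣzᵢKᵢ = 1.4317; Σzᵢ/Kᵢ = 1.2235.
Both exceed 1, so a two-phase solution exists.
Let ψ = V/F and solve Σ zᵢ(Kᵢ−1)/(1+ψ(Kᵢ−1)) = 0.
Newton iteration, ψ⁰ = 0.5:
  ψ = 0.5000: g = 0.03752, g' = -0.5359 → ψ = 0.5700
  ψ = 0.5700: g = 0.00078, g' = -0.5154 → ψ = 0.5715
Converged at ψ = 0.5715.

two-phase, V/F = 0.5715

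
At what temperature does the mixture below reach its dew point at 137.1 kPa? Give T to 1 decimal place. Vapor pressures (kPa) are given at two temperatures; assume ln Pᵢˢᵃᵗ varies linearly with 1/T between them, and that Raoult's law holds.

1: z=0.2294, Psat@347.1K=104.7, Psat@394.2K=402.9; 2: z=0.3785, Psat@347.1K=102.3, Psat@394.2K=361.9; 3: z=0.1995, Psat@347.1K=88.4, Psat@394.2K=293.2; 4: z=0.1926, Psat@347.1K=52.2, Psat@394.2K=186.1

Dew-point temperature: Σzᵢ·P/Pᵢˢᵃᵗ(T) = 1. Interpolate ln Pᵢˢᵃᵗ = aᵢ + bᵢ/T.
  T = 347.1 K: ΣzᵢP/Pᵢˢᵃᵗ = 1.6229
  T = 394.2 K: ΣzᵢP/Pᵢˢᵃᵗ = 0.4566
  T = 370.6 K: ΣzᵢP/Pᵢˢᵃᵗ = 0.8278
  T = 358.9 K: ΣzᵢP/Pᵢˢᵃᵗ = 1.1446
  T = 364.8 K: ΣzᵢP/Pᵢˢᵃᵗ = 0.9695
  T = 361.9 K: ΣzᵢP/Pᵢˢᵃᵗ = 1.0512
Interpolating between 361.9 K and 364.8 K gives T ≈ 363.7 K.

T = 363.7 K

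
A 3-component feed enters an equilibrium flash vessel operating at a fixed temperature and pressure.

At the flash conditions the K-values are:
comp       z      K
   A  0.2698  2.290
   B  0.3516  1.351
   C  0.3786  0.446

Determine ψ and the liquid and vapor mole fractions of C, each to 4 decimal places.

ψ = 0.5626, x_C = 0.5501, y_C = 0.2453

Newton iteration, ψ⁰ = 0.69:
  ψ = 0.6900: g = -0.05605, g' = -0.4582 → ψ = 0.5677
  ψ = 0.5677: g = -0.00216, g' = -0.4270 → ψ = 0.5626
Converged at ψ = 0.5626.
Compositions from xᵢ = zᵢ/(1+ψ(Kᵢ−1)), yᵢ = Kᵢxᵢ:
  A: x = 0.1563, y = 0.3580
  B: x = 0.2936, y = 0.3967
  C: x = 0.5501, y = 0.2453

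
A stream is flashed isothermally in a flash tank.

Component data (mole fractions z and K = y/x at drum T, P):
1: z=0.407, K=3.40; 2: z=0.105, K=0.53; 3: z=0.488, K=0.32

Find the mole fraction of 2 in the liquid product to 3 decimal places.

x_2 = 0.128

Material balance + equilibrium reduce to Σ zᵢ(Kᵢ−1)/(1+V/F(Kᵢ−1)) = 0.
Check two-phase: ΣzᵢKᵢ = 1.596 > 1 and Σzᵢ/Kᵢ = 1.843 > 1, so g(0) = 0.596 > 0 and g(1) = -0.843 < 0.
Newton–Raphson from V/F = 0.5:
  V/F = 0.500: g = -0.1233, g' = -1.042 → V/F = 0.382
  V/F = 0.382: g = 0.0015, g' = -1.085 → V/F = 0.383
Converged at V/F = 0.383.
Compositions from xᵢ = zᵢ/(1+V/F(Kᵢ−1)), yᵢ = Kᵢxᵢ:
  1: x = 0.212, y = 0.721
  2: x = 0.128, y = 0.068
  3: x = 0.660, y = 0.211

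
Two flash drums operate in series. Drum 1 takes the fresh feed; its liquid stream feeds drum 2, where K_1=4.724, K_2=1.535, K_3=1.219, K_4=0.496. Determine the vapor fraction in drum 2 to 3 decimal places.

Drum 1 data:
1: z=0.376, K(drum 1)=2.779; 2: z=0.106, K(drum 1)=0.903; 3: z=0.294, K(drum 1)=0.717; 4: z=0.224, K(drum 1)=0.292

V/F (drum 2) = 0.796

Drum 1:
Newton iteration, ψ₁⁰ = 0.61:
  ψ₁ = 0.610: g = -0.0699, g' = -0.657 → ψ₁ = 0.504
  ψ₁ = 0.504: g = -0.0016, g' = -0.635 → ψ₁ = 0.501
Converged at ψ₁ = 0.501.
Drum-1 compositions:
  1: x = 0.199, y = 0.552
  2: x = 0.111, y = 0.101
  3: x = 0.343, y = 0.246
  4: x = 0.347, y = 0.101
Drum-2 feed = drum-1 liquid: z₂ = (0.1988, 0.1114, 0.3426, 0.3472).
Drum 2:
Newton–Raphson from ψ₂ = 0.54:
  ψ₂ = 0.540: g = 0.1187, g' = -0.503 → ψ₂ = 0.776
  ψ₂ = 0.776: g = 0.0091, g' = -0.448 → ψ₂ = 0.796
Converged at ψ₂ = 0.796.
  1: x = 0.050, y = 0.237
  2: x = 0.078, y = 0.120
  3: x = 0.292, y = 0.356
  4: x = 0.580, y = 0.288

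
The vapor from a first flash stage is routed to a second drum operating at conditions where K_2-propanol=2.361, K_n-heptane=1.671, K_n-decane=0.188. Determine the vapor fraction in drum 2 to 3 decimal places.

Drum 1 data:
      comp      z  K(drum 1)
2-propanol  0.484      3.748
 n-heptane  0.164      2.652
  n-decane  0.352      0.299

V/F (drum 2) = 0.745

Drum 1:
Material balance + equilibrium reduce to Σ zᵢ(Kᵢ−1)/(1+ψ₁(Kᵢ−1)) = 0.
Check two-phase: ΣzᵢKᵢ = 2.354 > 1 and Σzᵢ/Kᵢ = 1.368 > 1, so g(0) = 1.354 > 0 and g(1) = -0.368 < 0.
Newton–Raphson from ψ₁ = 0.5:
  ψ₁ = 0.500: g = 0.3287, g' = -1.193 → ψ₁ = 0.776
  ψ₁ = 0.776: g = 0.0028, g' = -1.289 → ψ₁ = 0.778
Converged at ψ₁ = 0.778.
Drum-1 compositions:
  2-propanol: x = 0.154, y = 0.578
  n-heptane: x = 0.072, y = 0.190
  n-decane: x = 0.774, y = 0.231
Drum-2 feed = drum-1 vapor: z₂ = (0.5782, 0.1904, 0.2314).
Drum 2:
Rachford–Rice: g(ψ₂) = Σ zᵢ(Kᵢ−1)/(1+ψ₂(Kᵢ−1)) = 0.
Check two-phase: ΣzᵢKᵢ = 1.727 > 1 and Σzᵢ/Kᵢ = 1.590 > 1, so g(0) = 0.727 > 0 and g(1) = -0.590 < 0.
Iterate (Newton) starting at ψ₂ = 0.5:
  ψ₂ = 0.500: g = 0.2476, g' = -0.860 → ψ₂ = 0.788
  ψ₂ = 0.788: g = -0.0585, g' = -1.462 → ψ₂ = 0.748
  ψ₂ = 0.748: g = -0.0036, g' = -1.291 → ψ₂ = 0.745
Converged at ψ₂ = 0.745.
  2-propanol: x = 0.287, y = 0.678
  n-heptane: x = 0.127, y = 0.212
  n-decane: x = 0.586, y = 0.110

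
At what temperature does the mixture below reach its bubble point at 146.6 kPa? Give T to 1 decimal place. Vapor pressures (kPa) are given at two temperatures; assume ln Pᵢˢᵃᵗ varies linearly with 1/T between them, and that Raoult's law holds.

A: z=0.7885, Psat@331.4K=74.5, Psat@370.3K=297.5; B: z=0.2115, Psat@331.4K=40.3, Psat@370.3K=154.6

T = 352.3 K

Bubble-point temperature: ΣzᵢPᵢˢᵃᵗ(T) = P. Interpolate ln Pᵢˢᵃᵗ = aᵢ + bᵢ/T.
  T = 331.4 K: ΣzᵢPᵢˢᵃᵗ = 67.27 kPa
  T = 370.3 K: ΣzᵢPᵢˢᵃᵗ = 267.28 kPa
  T = 350.9 K: ΣzᵢPᵢˢᵃᵗ = 139.56 kPa
  T = 360.6 K: ΣzᵢPᵢˢᵃᵗ = 194.83 kPa
  T = 355.8 K: ΣzᵢPᵢˢᵃᵗ = 165.55 kPa
  T = 353.4 K: ΣzᵢPᵢˢᵃᵗ = 152.35 kPa
Interpolating between 350.9 K and 353.4 K gives T ≈ 352.3 K.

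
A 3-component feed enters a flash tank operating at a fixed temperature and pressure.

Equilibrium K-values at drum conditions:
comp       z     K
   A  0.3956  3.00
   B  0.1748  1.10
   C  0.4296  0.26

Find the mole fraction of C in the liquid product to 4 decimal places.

x_C = 0.6134

Material balance + equilibrium reduce to Σ zᵢ(Kᵢ−1)/(1+ψ(Kᵢ−1)) = 0.
Feasibility: ΣzᵢKᵢ = 1.4908, Σzᵢ/Kᵢ = 1.9431 — both > 1, two phases present.
Newton–Raphson from ψ = 0.31:
  ψ = 0.3100: g = 0.09281, g' = -1.0008 → ψ = 0.4027
  ψ = 0.4027: g = 0.00215, g' = -0.9645 → ψ = 0.4050
Converged at ψ = 0.4050.
Compositions from xᵢ = zᵢ/(1+ψ(Kᵢ−1)), yᵢ = Kᵢxᵢ:
  A: x = 0.2186, y = 0.6557
  B: x = 0.1680, y = 0.1848
  C: x = 0.6134, y = 0.1595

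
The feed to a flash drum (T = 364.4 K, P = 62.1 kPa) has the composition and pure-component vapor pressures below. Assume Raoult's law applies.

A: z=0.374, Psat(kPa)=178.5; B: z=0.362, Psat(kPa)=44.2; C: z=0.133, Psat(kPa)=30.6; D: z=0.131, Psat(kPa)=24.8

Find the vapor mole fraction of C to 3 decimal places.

Raoult's law: Kᵢ = Pᵢˢᵃᵗ/P = Pᵢˢᵃᵗ/62.1.
  K_A = 178.5/62.1 = 2.87440, K_B = 44.2/62.1 = 0.71176, K_C = 30.6/62.1 = 0.49275, K_D = 24.8/62.1 = 0.39936
Material balance + equilibrium reduce to Σ zᵢ(Kᵢ−1)/(1+ψ(Kᵢ−1)) = 0.
g(0) = ΣzᵢKᵢ − 1 = 0.451 and g(1) = 1 − Σzᵢ/Kᵢ = -0.237, so a root lies in (0, 1).
Newton–Raphson from ψ = 0.69:
  ψ = 0.690: g = -0.0627, g' = -0.516 → ψ = 0.568
  ψ = 0.568: g = 0.0004, g' = -0.528 → ψ = 0.569
Converged at ψ = 0.569.
Compositions from xᵢ = zᵢ/(1+ψ(Kᵢ−1)), yᵢ = Kᵢxᵢ:
  A: x = 0.181, y = 0.520
  B: x = 0.433, y = 0.308
  C: x = 0.187, y = 0.092
  D: x = 0.199, y = 0.079

y_C = 0.092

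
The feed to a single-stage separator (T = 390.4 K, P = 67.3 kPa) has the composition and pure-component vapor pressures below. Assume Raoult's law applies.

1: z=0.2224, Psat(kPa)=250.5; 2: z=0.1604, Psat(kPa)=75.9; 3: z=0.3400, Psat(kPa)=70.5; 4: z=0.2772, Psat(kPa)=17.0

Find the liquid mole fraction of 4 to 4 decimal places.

Raoult's law: Kᵢ = Pᵢˢᵃᵗ/P = Pᵢˢᵃᵗ/67.3.
  K_1 = 250.5/67.3 = 3.722140, K_2 = 75.9/67.3 = 1.127786, K_3 = 70.5/67.3 = 1.047548, K_4 = 17.0/67.3 = 0.252600
Material balance + equilibrium reduce to Σ zᵢ(Kᵢ−1)/(1+ψ(Kᵢ−1)) = 0.
g(0) = ΣzᵢKᵢ − 1 = 0.4349 and g(1) = 1 − Σzᵢ/Kᵢ = -0.6239, so a root lies in (0, 1).
Newton–Raphson from ψ = 0.5:
  ψ = 0.5000: g = -0.03933, g' = -0.6934 → ψ = 0.4433
  ψ = 0.4433: g = -0.00025, g' = -0.6878 → ψ = 0.4429
Converged at ψ = 0.4429.
Compositions from xᵢ = zᵢ/(1+ψ(Kᵢ−1)), yᵢ = Kᵢxᵢ:
  1: x = 0.1008, y = 0.3753
  2: x = 0.1518, y = 0.1712
  3: x = 0.3330, y = 0.3488
  4: x = 0.4144, y = 0.1047

x_4 = 0.4144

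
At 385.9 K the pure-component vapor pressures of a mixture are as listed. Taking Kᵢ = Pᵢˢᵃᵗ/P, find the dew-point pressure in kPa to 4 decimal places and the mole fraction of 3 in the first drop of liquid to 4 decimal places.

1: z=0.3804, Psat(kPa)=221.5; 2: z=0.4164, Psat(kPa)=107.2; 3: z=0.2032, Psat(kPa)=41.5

At the dew point ψ → 1, so Σzᵢ/Kᵢ = 1 with Kᵢ = Pᵢˢᵃᵗ/P ⇒ 1/P = Σzᵢ/Pᵢˢᵃᵗ.
1/P = 0.3804/221.5 + 0.4164/107.2 + 0.2032/41.5 = 0.0104981 ⇒ P = 95.2554 kPa
xᵢ = zᵢP/Pᵢˢᵃᵗ ⇒ x_3 = 0.2032·95.2554/41.5 = 0.4664

Pdew = 95.2554 kPa, x_3 = 0.4664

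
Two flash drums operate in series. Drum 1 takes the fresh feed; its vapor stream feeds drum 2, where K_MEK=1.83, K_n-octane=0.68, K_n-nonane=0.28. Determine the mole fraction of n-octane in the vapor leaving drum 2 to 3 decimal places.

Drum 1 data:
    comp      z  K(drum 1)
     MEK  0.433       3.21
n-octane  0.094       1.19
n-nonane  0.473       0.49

Drum 1:
Let ψ₁ = V/F and solve Σ zᵢ(Kᵢ−1)/(1+ψ₁(Kᵢ−1)) = 0.
Check two-phase: ΣzᵢKᵢ = 1.734 > 1 and Σzᵢ/Kᵢ = 1.179 > 1, so g(0) = 0.734 > 0 and g(1) = -0.179 < 0.
Newton iteration, ψ₁⁰ = 0.31:
  ψ₁ = 0.310: g = 0.2982, g' = -0.921 → ψ₁ = 0.634
  ψ₁ = 0.634: g = 0.0582, g' = -0.638 → ψ₁ = 0.725
  ψ₁ = 0.725: g = 0.0008, g' = -0.625 → ψ₁ = 0.726
Converged at ψ₁ = 0.726.
Drum-1 compositions:
  MEK: x = 0.166, y = 0.534
  n-octane: x = 0.083, y = 0.098
  n-nonane: x = 0.751, y = 0.368
Drum-2 feed = drum-1 vapor: z₂ = (0.5336, 0.0983, 0.3681).
Drum 2:
Material balance + equilibrium reduce to Σ zᵢ(Kᵢ−1)/(1+ψ₂(Kᵢ−1)) = 0.
Check two-phase: ΣzᵢKᵢ = 1.146 > 1 and Σzᵢ/Kᵢ = 1.751 > 1, so g(0) = 0.146 > 0 and g(1) = -0.751 < 0.
Iterate (Newton) starting at ψ₂ = 0.5:
  ψ₂ = 0.500: g = -0.1385, g' = -0.664 → ψ₂ = 0.291
  ψ₂ = 0.291: g = -0.0134, g' = -0.556 → ψ₂ = 0.267
Converged at ψ₂ = 0.267.
  MEK: x = 0.437, y = 0.799
  n-octane: x = 0.107, y = 0.073
  n-nonane: x = 0.456, y = 0.128

y_n-octane (drum 2) = 0.073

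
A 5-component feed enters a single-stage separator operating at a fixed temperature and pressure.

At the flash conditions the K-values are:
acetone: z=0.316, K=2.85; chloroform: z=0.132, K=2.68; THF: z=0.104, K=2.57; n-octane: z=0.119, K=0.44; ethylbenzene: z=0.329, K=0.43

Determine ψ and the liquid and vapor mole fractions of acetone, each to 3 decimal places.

ψ = 0.717, x_acetone = 0.136, y_acetone = 0.387

Material balance + equilibrium reduce to Σ zᵢ(Kᵢ−1)/(1+ψ(Kᵢ−1)) = 0.
Check two-phase: ΣzᵢKᵢ = 1.715 > 1 and Σzᵢ/Kᵢ = 1.236 > 1, so g(0) = 0.715 > 0 and g(1) = -0.236 < 0.
Newton–Raphson from ψ = 0.5:
  ψ = 0.500: g = 0.1608, g' = -0.763 → ψ = 0.711
  ψ = 0.711: g = 0.0049, g' = -0.742 → ψ = 0.717
Converged at ψ = 0.717.
Compositions from xᵢ = zᵢ/(1+ψ(Kᵢ−1)), yᵢ = Kᵢxᵢ:
  acetone: x = 0.136, y = 0.387
  chloroform: x = 0.060, y = 0.160
  THF: x = 0.049, y = 0.126
  n-octane: x = 0.199, y = 0.088
  ethylbenzene: x = 0.557, y = 0.239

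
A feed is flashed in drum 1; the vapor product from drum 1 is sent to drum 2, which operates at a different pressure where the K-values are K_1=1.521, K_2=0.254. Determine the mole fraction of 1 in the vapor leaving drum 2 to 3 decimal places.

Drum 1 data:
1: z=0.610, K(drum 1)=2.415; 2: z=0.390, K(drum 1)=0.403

Drum 1:
Let ψ₁ = V/F and solve Σ zᵢ(Kᵢ−1)/(1+ψ₁(Kᵢ−1)) = 0.
Feasibility: ΣzᵢKᵢ = 1.630, Σzᵢ/Kᵢ = 1.220 — both > 1, two phases present.
Binary case is linear: z₁(K₁−1)(1+ψ₁(K₂−1)) + z₂(K₂−1)(1+ψ₁(K₁−1)) = 0
⇒ ψ₁ = [z₁(K₁−1)+z₂(K₂−1)] / [−(K₁−1)(K₂−1)] = 0.6303/0.8448 = 0.746
Drum-1 compositions:
  1: x = 0.297, y = 0.717
  2: x = 0.703, y = 0.283
Drum-2 feed = drum-1 vapor: z₂ = (0.7166, 0.2834).
Drum 2:
Material balance + equilibrium reduce to Σ zᵢ(Kᵢ−1)/(1+ψ₂(Kᵢ−1)) = 0.
g(0) = ΣzᵢKᵢ − 1 = 0.162 and g(1) = 1 − Σzᵢ/Kᵢ = -0.587, so a root lies in (0, 1).
Iterate (Newton) starting at ψ₂ = 0.37:
  ψ₂ = 0.370: g = 0.0210, g' = -0.438 → ψ₂ = 0.418
  ψ₂ = 0.418: g = -0.0006, g' = -0.464 → ψ₂ = 0.417
Converged at ψ₂ = 0.417.
  1: x = 0.589, y = 0.896
  2: x = 0.411, y = 0.104

y_1 (drum 2) = 0.896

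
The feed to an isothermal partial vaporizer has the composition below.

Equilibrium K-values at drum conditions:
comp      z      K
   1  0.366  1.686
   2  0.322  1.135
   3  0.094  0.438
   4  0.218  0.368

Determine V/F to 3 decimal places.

Material balance + equilibrium reduce to Σ zᵢ(Kᵢ−1)/(1+V/F(Kᵢ−1)) = 0.
g(0) = ΣzᵢKᵢ − 1 = 0.104 and g(1) = 1 − Σzᵢ/Kᵢ = -0.308, so a root lies in (0, 1).
Newton–Raphson from V/F = 0.5:
  V/F = 0.500: g = -0.0472, g' = -0.344 → V/F = 0.363
  V/F = 0.363: g = -0.0026, g' = -0.309 → V/F = 0.354
Converged at V/F = 0.354.

V/F = 0.354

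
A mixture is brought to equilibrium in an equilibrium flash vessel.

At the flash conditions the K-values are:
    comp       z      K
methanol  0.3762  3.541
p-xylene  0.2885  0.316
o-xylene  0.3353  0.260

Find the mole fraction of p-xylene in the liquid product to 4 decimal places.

x_p-xylene = 0.3572

Newton–Raphson from β = 0.55:
  β = 0.5500: g = -0.33605, g' = -1.2916 → β = 0.2898
  β = 0.2898: g = -0.01147, g' = -1.3131 → β = 0.2811
Converged at β = 0.2811.
Compositions from xᵢ = zᵢ/(1+β(Kᵢ−1)), yᵢ = Kᵢxᵢ:
  methanol: x = 0.2194, y = 0.7771
  p-xylene: x = 0.3572, y = 0.1129
  o-xylene: x = 0.4234, y = 0.1101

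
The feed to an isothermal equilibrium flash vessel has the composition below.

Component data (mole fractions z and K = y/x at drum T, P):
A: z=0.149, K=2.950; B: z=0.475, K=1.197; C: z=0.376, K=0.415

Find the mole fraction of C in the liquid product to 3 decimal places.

Material balance + equilibrium reduce to Σ zᵢ(Kᵢ−1)/(1+V/F(Kᵢ−1)) = 0.
g(0) = ΣzᵢKᵢ − 1 = 0.164 and g(1) = 1 − Σzᵢ/Kᵢ = -0.353, so a root lies in (0, 1).
Iterate (Newton) starting at V/F = 0.68:
  V/F = 0.680: g = -0.1578, g' = -0.474 → V/F = 0.347
  V/F = 0.347: g = -0.0151, g' = -0.420 → V/F = 0.311
Converged at V/F = 0.311.
Compositions from xᵢ = zᵢ/(1+V/F(Kᵢ−1)), yᵢ = Kᵢxᵢ:
  A: x = 0.093, y = 0.273
  B: x = 0.448, y = 0.536
  C: x = 0.460, y = 0.191

x_C = 0.460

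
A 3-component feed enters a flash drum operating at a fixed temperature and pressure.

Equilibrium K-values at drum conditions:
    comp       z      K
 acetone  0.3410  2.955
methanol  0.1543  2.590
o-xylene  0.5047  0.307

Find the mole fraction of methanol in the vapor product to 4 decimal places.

Let ψ = V/F and solve Σ zᵢ(Kᵢ−1)/(1+ψ(Kᵢ−1)) = 0.
g(0) = ΣzᵢKᵢ − 1 = 0.5622 and g(1) = 1 − Σzᵢ/Kᵢ = -0.8189, so a root lies in (0, 1).
Newton–Raphson from ψ = 0.54:
  ψ = 0.5400: g = -0.10262, g' = -1.0403 → ψ = 0.4414
  ψ = 0.4414: g = -0.00184, g' = -1.0133 → ψ = 0.4395
Converged at ψ = 0.4395.
Compositions from xᵢ = zᵢ/(1+ψ(Kᵢ−1)), yᵢ = Kᵢxᵢ:
  acetone: x = 0.1834, y = 0.5420
  methanol: x = 0.0908, y = 0.2352
  o-xylene: x = 0.7258, y = 0.2228

y_methanol = 0.2352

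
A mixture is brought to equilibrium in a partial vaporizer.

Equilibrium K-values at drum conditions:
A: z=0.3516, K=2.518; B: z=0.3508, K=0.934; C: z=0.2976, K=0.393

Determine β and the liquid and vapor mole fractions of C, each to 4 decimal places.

Let β = V/F and solve Σ zᵢ(Kᵢ−1)/(1+β(Kᵢ−1)) = 0.
Check two-phase: ΣzᵢKᵢ = 1.3299 > 1 and Σzᵢ/Kᵢ = 1.2725 > 1, so g(0) = 0.3299 > 0 and g(1) = -0.2725 < 0.
Iterate (Newton) starting at β = 0.5:
  β = 0.5000: g = 0.02013, g' = -0.4895 → β = 0.5411
  β = 0.5411: g = 0.00002, g' = -0.4890 → β = 0.5412
Converged at β = 0.5412.
Compositions from xᵢ = zᵢ/(1+β(Kᵢ−1)), yᵢ = Kᵢxᵢ:
  A: x = 0.1930, y = 0.4860
  B: x = 0.3638, y = 0.3398
  C: x = 0.4432, y = 0.1742

β = 0.5412, x_C = 0.4432, y_C = 0.1742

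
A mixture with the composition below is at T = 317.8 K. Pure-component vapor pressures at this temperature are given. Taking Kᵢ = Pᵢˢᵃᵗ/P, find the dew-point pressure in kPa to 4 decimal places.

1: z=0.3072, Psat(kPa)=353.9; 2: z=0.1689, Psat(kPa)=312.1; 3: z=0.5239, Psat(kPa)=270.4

Pdew = 298.8005 kPa

At the dew point ψ → 1, so Σzᵢ/Kᵢ = 1 with Kᵢ = Pᵢˢᵃᵗ/P ⇒ 1/P = Σzᵢ/Pᵢˢᵃᵗ.
1/P = 0.3072/353.9 + 0.1689/312.1 + 0.5239/270.4 = 0.0033467 ⇒ P = 298.8005 kPa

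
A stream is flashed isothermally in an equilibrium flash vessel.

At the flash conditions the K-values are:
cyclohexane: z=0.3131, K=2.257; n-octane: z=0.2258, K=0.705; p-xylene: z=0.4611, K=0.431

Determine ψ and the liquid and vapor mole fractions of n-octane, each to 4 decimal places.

Let ψ = V/F and solve Σ zᵢ(Kᵢ−1)/(1+ψ(Kᵢ−1)) = 0.
g(0) = ΣzᵢKᵢ − 1 = 0.0646 and g(1) = 1 − Σzᵢ/Kᵢ = -0.5288, so a root lies in (0, 1).
Newton iteration, ψ⁰ = 0.45:
  ψ = 0.4500: g = -0.17810, g' = -0.4977 → ψ = 0.0921
  ψ = 0.0921: g = 0.00736, g' = -0.5844 → ψ = 0.1047
  ψ = 0.1047: g = 0.00005, g' = -0.5760 → ψ = 0.1048
Converged at ψ = 0.1048.
Compositions from xᵢ = zᵢ/(1+ψ(Kᵢ−1)), yᵢ = Kᵢxᵢ:
  cyclohexane: x = 0.2766, y = 0.6244
  n-octane: x = 0.2330, y = 0.1643
  p-xylene: x = 0.4903, y = 0.2113

ψ = 0.1048, x_n-octane = 0.2330, y_n-octane = 0.1643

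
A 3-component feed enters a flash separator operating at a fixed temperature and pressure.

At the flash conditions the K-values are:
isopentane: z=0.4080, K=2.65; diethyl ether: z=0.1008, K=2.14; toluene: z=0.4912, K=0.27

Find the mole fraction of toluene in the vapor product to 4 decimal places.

Rachford–Rice: g(V/F) = Σ zᵢ(Kᵢ−1)/(1+V/F(Kᵢ−1)) = 0.
Check two-phase: ΣzᵢKᵢ = 1.4295 > 1 and Σzᵢ/Kᵢ = 2.0203 > 1, so g(0) = 0.4295 > 0 and g(1) = -1.0203 < 0.
Newton–Raphson from V/F = 0.5:
  V/F = 0.5000: g = -0.12262, g' = -1.0358 → V/F = 0.3816
  V/F = 0.3816: g = -0.00388, g' = -0.9848 → V/F = 0.3777
Converged at V/F = 0.3777.
Compositions from xᵢ = zᵢ/(1+V/F(Kᵢ−1)), yᵢ = Kᵢxᵢ:
  isopentane: x = 0.2514, y = 0.6661
  diethyl ether: x = 0.0705, y = 0.1508
  toluene: x = 0.6782, y = 0.1831

y_toluene = 0.1831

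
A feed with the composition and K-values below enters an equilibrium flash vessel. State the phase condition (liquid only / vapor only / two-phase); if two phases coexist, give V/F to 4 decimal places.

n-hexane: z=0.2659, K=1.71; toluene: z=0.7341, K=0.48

ΣzᵢKᵢ = 0.8071; Σzᵢ/Kᵢ = 1.6849.
Since ΣzᵢKᵢ < 1 the mixture is below its bubble point — single liquid phase.

liquid only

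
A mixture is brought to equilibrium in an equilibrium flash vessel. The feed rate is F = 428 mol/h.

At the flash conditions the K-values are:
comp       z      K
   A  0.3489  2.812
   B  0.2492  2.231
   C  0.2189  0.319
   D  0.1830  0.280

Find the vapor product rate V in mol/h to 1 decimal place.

Newton–Raphson from β = 0.47:
  β = 0.4700: g = 0.11736, g' = -0.9220 → β = 0.5973
  β = 0.5973: g = -0.00207, g' = -0.9701 → β = 0.5952
Converged at β = 0.5952.
Then V = β·F = 0.5952·428 = 254.7 mol/h and L = F − V = 173.3 mol/h.

V = 254.7 mol/h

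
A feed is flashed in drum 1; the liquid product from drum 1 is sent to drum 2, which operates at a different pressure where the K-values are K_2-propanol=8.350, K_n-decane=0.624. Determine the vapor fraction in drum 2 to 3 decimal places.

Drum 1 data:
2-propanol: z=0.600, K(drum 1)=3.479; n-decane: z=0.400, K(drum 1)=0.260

V/F (drum 2) = 0.507

Drum 1:
Let ψ₁ = V/F and solve Σ zᵢ(Kᵢ−1)/(1+ψ₁(Kᵢ−1)) = 0.
g(0) = ΣzᵢKᵢ − 1 = 1.191 and g(1) = 1 − Σzᵢ/Kᵢ = -0.711, so a root lies in (0, 1).
Binary case is linear: z₁(K₁−1)(1+ψ₁(K₂−1)) + z₂(K₂−1)(1+ψ₁(K₁−1)) = 0
⇒ ψ₁ = [z₁(K₁−1)+z₂(K₂−1)] / [−(K₁−1)(K₂−1)] = 1.1914/1.8345 = 0.649
Drum-1 compositions:
  2-propanol: x = 0.230, y = 0.800
  n-decane: x = 0.770, y = 0.200
Drum-2 feed = drum-1 liquid: z₂ = (0.2299, 0.7701).
Drum 2:
Material balance + equilibrium reduce to Σ zᵢ(Kᵢ−1)/(1+ψ₂(Kᵢ−1)) = 0.
g(0) = ΣzᵢKᵢ − 1 = 1.400 and g(1) = 1 − Σzᵢ/Kᵢ = -0.262, so a root lies in (0, 1).
Binary case is linear: z₁(K₁−1)(1+ψ₂(K₂−1)) + z₂(K₂−1)(1+ψ₂(K₁−1)) = 0
⇒ ψ₂ = [z₁(K₁−1)+z₂(K₂−1)] / [−(K₁−1)(K₂−1)] = 1.4001/2.7636 = 0.507
  2-propanol: x = 0.049, y = 0.406
  n-decane: x = 0.951, y = 0.594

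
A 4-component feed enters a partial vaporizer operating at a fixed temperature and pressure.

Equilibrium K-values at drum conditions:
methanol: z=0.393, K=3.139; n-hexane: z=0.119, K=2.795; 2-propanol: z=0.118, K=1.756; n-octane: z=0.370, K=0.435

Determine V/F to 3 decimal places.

Newton–Raphson from V/F = 0.5:
  V/F = 0.500: g = 0.2921, g' = -0.791 → V/F = 0.869
  V/F = 0.869: g = 0.0205, g' = -0.759 → V/F = 0.896
Converged at V/F = 0.896.

V/F = 0.896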